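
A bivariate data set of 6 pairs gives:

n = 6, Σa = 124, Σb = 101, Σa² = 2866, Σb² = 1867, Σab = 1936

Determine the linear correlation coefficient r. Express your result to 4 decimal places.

r = (nΣab − ΣaΣb) / √[(nΣa² − (Σa)²)(nΣb² − (Σb)²)]
Numerator: 6×1936 − 124×101 = -908
Denominator: √[(17196 − 15376)(11202 − 10201)] = √[1820 × 1001] = 1349.7481
r = -908 / 1349.7481 ≈ -0.6727

-0.6727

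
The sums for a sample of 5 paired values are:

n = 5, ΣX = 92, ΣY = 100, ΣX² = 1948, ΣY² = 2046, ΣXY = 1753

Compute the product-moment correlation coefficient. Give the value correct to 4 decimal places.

r = (nΣXY − ΣXΣY) / √[(nΣX² − (ΣX)²)(nΣY² − (ΣY)²)]
Numerator: 5×1753 − 92×100 = -435
Denominator: √[(9740 − 8464)(10230 − 10000)] = √[1276 × 230] = 541.7379
r = -435 / 541.7379 ≈ -0.8030

-0.8030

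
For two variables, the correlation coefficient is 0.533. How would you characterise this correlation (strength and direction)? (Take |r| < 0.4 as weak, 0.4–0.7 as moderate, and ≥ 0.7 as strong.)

r = 0.533 > 0 so the relationship is positive.
|r| = 0.533, which falls in the moderate range.

moderate positive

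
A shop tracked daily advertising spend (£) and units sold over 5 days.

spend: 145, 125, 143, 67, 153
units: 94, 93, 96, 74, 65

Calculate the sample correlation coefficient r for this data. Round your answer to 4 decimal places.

0.2359

n = 5, Σx = 633, Σy = 422, Σx² = 84997, Σy² = 36402, Σxy = 53886
nΣxy − ΣxΣy = 269430 − 267126 = 2304
nΣx² − (Σx)² = 424985 − 400689 = 24296; nΣy² − (Σy)² = 182010 − 178084 = 3926
r = 2304 / √(24296 × 3926) = 2304 / 9766.5806 ≈ 0.2359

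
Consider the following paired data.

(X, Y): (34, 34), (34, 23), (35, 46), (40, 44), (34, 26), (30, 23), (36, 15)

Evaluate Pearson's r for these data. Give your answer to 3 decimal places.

0.469

n = 7, ΣX = 243, ΣY = 211, ΣX² = 8489, ΣY² = 7167, ΣXY = 7422
nΣXY − ΣXΣY = 51954 − 51273 = 681
nΣX² − (ΣX)² = 59423 − 59049 = 374; nΣY² − (ΣY)² = 50169 − 44521 = 5648
r = 681 / √(374 × 5648) = 681 / 1453.3933 ≈ 0.469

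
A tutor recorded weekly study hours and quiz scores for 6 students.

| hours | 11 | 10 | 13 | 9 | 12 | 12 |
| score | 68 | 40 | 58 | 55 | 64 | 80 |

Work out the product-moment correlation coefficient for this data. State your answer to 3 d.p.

0.497

n = 6, Σx = 67, Σy = 365, Σx² = 759, Σy² = 23109, Σxy = 4125
nΣxy − ΣxΣy = 24750 − 24455 = 295
nΣx² − (Σx)² = 4554 − 4489 = 65; nΣy² − (Σy)² = 138654 − 133225 = 5429
r = 295 / √(65 × 5429) = 295 / 594.0412 ≈ 0.497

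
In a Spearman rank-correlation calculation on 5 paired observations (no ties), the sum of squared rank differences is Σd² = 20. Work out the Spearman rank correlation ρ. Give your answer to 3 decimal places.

ρ = 1 − 6Σd² / [n(n²−1)] = 1 − 6×20 / (5×24)
  = 1 − 120/120 = 1 − 1.0000 ≈ 0.000

0.000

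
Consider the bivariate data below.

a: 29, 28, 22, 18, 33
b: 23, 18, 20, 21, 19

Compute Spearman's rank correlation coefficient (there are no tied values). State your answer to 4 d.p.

Rank a: 4, 3, 2, 1, 5
Rank b: 5, 1, 3, 4, 2
d = rank(a) − rank(b): -1, 2, -1, -3, 3; Σd² = 24
ρ = 1 − 6Σd² / [n(n²−1)] = 1 − 6×24 / (5×24) = 1 − 144/120 ≈ -0.2000

-0.2000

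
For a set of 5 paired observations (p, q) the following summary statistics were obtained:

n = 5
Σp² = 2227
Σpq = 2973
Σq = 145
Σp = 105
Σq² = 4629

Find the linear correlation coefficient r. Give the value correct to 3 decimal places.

r = (nΣpq − ΣpΣq) / √[(nΣp² − (Σp)²)(nΣq² − (Σq)²)]
Numerator: 5×2973 − 105×145 = -360
Denominator: √[(11135 − 11025)(23145 − 21025)] = √[110 × 2120] = 482.9079
r = -360 / 482.9079 ≈ -0.745

-0.745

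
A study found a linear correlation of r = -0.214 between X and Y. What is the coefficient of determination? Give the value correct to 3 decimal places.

0.046

r² = (-0.214)² = 0.046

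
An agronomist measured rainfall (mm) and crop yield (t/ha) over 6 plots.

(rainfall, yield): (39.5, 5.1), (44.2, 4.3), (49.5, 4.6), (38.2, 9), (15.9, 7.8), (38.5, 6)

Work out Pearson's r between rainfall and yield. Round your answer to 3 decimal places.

n = 6, Σx = 225.8, Σy = 36.8, Σx² = 9158.44, Σy² = 243.5, Σxy = 1318.03
nΣxy − ΣxΣy = 7908.18 − 8309.44 = -401.26
nΣx² − (Σx)² = 54950.64 − 50985.64 = 3965; nΣy² − (Σy)² = 1461 − 1354.24 = 106.76
r = -401.26 / √(3965 × 106.76) = -401.26 / 650.6177 ≈ -0.617

-0.617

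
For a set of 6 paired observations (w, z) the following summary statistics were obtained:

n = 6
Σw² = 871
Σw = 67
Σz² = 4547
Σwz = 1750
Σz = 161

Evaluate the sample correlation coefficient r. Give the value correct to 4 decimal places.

-0.2866

r = (nΣwz − ΣwΣz) / √[(nΣw² − (Σw)²)(nΣz² − (Σz)²)]
Numerator: 6×1750 − 67×161 = -287
Denominator: √[(5226 − 4489)(27282 − 25921)] = √[737 × 1361] = 1001.5273
r = -287 / 1001.5273 ≈ -0.2866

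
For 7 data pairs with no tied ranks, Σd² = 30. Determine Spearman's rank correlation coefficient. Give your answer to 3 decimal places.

ρ = 1 − 6Σd² / [n(n²−1)] = 1 − 6×30 / (7×48)
  = 1 − 180/336 = 1 − 0.5357 ≈ 0.464

0.464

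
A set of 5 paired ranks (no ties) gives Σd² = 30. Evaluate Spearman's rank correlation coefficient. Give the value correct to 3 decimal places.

-0.500

ρ = 1 − 6Σd² / [n(n²−1)] = 1 − 6×30 / (5×24)
  = 1 − 180/120 = 1 − 1.5000 ≈ -0.500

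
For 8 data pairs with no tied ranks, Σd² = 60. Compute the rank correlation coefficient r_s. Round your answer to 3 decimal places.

0.286

ρ = 1 − 6Σd² / [n(n²−1)] = 1 − 6×60 / (8×63)
  = 1 − 360/504 = 1 − 0.7143 ≈ 0.286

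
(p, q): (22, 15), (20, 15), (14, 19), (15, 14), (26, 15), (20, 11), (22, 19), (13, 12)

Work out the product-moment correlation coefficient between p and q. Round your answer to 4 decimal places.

0.1087

n = 8, Σp = 152, Σq = 120, Σp² = 3034, Σq² = 1858, Σpq = 2290
nΣpq − ΣpΣq = 18320 − 18240 = 80
nΣp² − (Σp)² = 24272 − 23104 = 1168; nΣq² − (Σq)² = 14864 − 14400 = 464
r = 80 / √(1168 × 464) = 80 / 736.1739 ≈ 0.1087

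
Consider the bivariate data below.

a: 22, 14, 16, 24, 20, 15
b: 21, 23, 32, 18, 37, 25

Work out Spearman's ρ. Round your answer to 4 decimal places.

Rank a: 5, 1, 3, 6, 4, 2
Rank b: 2, 3, 5, 1, 6, 4
d = rank(a) − rank(b): 3, -2, -2, 5, -2, -2; Σd² = 50
ρ = 1 − 6Σd² / [n(n²−1)] = 1 − 6×50 / (6×35) = 1 − 300/210 ≈ -0.4286

-0.4286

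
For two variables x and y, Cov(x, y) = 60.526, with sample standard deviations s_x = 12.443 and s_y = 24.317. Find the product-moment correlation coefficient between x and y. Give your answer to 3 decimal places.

r = Cov(x,y) / (s_x · s_y) = 60.526 / (12.443 × 24.317)
  = 60.526 / 302.5764 ≈ 0.200

0.200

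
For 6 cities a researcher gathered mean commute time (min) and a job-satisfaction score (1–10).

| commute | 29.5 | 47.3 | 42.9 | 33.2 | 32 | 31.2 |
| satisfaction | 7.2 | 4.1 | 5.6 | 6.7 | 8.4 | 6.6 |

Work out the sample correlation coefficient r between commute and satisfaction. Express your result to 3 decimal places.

n = 6, Σx = 216.1, Σy = 38.6, Σx² = 8047.63, Σy² = 259.02, Σxy = 1343.73
nΣxy − ΣxΣy = 8062.38 − 8341.46 = -279.08
nΣx² − (Σx)² = 48285.78 − 46699.21 = 1586.57; nΣy² − (Σy)² = 1554.12 − 1489.96 = 64.16
r = -279.08 / √(1586.57 × 64.16) = -279.08 / 319.0522 ≈ -0.875

-0.875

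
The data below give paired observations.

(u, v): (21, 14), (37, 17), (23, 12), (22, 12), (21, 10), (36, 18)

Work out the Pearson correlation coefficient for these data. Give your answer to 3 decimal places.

n = 6, Σu = 160, Σv = 83, Σu² = 4560, Σv² = 1197, Σuv = 2321
nΣuv − ΣuΣv = 13926 − 13280 = 646
nΣu² − (Σu)² = 27360 − 25600 = 1760; nΣv² − (Σv)² = 7182 − 6889 = 293
r = 646 / √(1760 × 293) = 646 / 718.1086 ≈ 0.900

0.900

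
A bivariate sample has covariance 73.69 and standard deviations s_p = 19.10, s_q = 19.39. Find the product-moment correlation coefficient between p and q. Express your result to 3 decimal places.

r = Cov(p,q) / (s_p · s_q) = 73.69 / (19.10 × 19.39)
  = 73.69 / 370.3490 ≈ 0.199

0.199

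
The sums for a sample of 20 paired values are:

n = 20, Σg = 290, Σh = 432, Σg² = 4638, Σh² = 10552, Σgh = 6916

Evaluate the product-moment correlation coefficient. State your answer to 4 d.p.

0.8968

r = (nΣgh − ΣgΣh) / √[(nΣg² − (Σg)²)(nΣh² − (Σh)²)]
Numerator: 20×6916 − 290×432 = 13040
Denominator: √[(92760 − 84100)(211040 − 186624)] = √[8660 × 24416] = 14541.0646
r = 13040 / 14541.0646 ≈ 0.8968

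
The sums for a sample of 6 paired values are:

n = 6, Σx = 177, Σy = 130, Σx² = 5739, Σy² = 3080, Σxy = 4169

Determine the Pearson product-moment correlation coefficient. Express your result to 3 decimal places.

0.905

r = (nΣxy − ΣxΣy) / √[(nΣx² − (Σx)²)(nΣy² − (Σy)²)]
Numerator: 6×4169 − 177×130 = 2004
Denominator: √[(34434 − 31329)(18480 − 16900)] = √[3105 × 1580] = 2214.9266
r = 2004 / 2214.9266 ≈ 0.905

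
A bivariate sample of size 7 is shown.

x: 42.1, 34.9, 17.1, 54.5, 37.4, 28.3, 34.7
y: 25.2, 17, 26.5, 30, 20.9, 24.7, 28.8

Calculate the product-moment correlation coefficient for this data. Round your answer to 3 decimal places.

0.208

n = 7, Σx = 249, Σy = 173.1, Σx² = 9656.82, Σy² = 4402.63, Σxy = 6222.4
nΣxy − ΣxΣy = 43556.8 − 43101.9 = 454.9
nΣx² − (Σx)² = 67597.74 − 62001 = 5596.74; nΣy² − (Σy)² = 30818.41 − 29963.61 = 854.8
r = 454.9 / √(5596.74 × 854.8) = 454.9 / 2187.2570 ≈ 0.208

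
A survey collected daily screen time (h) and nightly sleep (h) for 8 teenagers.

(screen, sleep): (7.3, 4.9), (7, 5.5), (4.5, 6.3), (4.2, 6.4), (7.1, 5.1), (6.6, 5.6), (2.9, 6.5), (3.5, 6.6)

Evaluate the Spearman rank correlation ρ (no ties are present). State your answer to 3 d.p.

-0.976

Rank screen: 8, 6, 4, 3, 7, 5, 1, 2
Rank sleep: 1, 3, 5, 6, 2, 4, 7, 8
d = rank(screen) − rank(sleep): 7, 3, -1, -3, 5, 1, -6, -6; Σd² = 166
ρ = 1 − 6Σd² / [n(n²−1)] = 1 − 6×166 / (8×63) = 1 − 996/504 ≈ -0.976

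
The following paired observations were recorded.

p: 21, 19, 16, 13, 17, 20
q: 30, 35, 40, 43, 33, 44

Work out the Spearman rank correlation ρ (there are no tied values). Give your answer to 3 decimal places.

-0.371

Rank p: 6, 4, 2, 1, 3, 5
Rank q: 1, 3, 4, 5, 2, 6
d = rank(p) − rank(q): 5, 1, -2, -4, 1, -1; Σd² = 48
ρ = 1 − 6Σd² / [n(n²−1)] = 1 − 6×48 / (6×35) = 1 − 288/210 ≈ -0.371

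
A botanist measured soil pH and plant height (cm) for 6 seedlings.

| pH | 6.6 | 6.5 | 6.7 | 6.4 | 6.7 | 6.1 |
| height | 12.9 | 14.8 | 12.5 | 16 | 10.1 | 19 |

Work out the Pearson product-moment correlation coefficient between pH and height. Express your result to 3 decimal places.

n = 6, Σx = 39, Σy = 85.3, Σx² = 253.76, Σy² = 1260.71, Σxy = 551.06
nΣxy − ΣxΣy = 3306.36 − 3326.7 = -20.34
nΣx² − (Σx)² = 1522.56 − 1521 = 1.56; nΣy² − (Σy)² = 7564.26 − 7276.09 = 288.17
r = -20.34 / √(1.56 × 288.17) = -20.34 / 21.2025 ≈ -0.959

-0.959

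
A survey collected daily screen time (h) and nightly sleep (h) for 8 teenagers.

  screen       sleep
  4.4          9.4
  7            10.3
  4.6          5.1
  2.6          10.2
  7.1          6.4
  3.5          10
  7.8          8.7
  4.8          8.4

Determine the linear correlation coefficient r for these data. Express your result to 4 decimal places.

n = 8, Σx = 41.8, Σy = 68.5, Σx² = 242.82, Σy² = 611.71, Σxy = 352.06
nΣxy − ΣxΣy = 2816.48 − 2863.3 = -46.82
nΣx² − (Σx)² = 1942.56 − 1747.24 = 195.32; nΣy² − (Σy)² = 4893.68 − 4692.25 = 201.43
r = -46.82 / √(195.32 × 201.43) = -46.82 / 198.3515 ≈ -0.2360

-0.2360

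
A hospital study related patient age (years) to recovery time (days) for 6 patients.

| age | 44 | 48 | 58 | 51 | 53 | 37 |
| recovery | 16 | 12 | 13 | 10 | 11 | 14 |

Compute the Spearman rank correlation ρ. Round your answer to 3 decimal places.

Rank age: 2, 3, 6, 4, 5, 1
Rank recovery: 6, 3, 4, 1, 2, 5
d = rank(age) − rank(recovery): -4, 0, 2, 3, 3, -4; Σd² = 54
ρ = 1 − 6Σd² / [n(n²−1)] = 1 − 6×54 / (6×35) = 1 − 324/210 ≈ -0.543

-0.543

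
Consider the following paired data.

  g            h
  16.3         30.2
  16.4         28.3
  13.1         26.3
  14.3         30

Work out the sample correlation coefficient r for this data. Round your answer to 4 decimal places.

n = 4, Σg = 60.1, Σh = 114.8, Σg² = 910.75, Σh² = 3304.62, Σgh = 1729.91
nΣgh − ΣgΣh = 6919.64 − 6899.48 = 20.16
nΣg² − (Σg)² = 3643 − 3612.01 = 30.99; nΣh² − (Σh)² = 13218.48 − 13179.04 = 39.44
r = 20.16 / √(30.99 × 39.44) = 20.16 / 34.9606 ≈ 0.5766

0.5766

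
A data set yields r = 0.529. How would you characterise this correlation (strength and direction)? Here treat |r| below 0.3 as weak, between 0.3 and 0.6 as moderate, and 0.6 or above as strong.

r = 0.529 > 0 so the relationship is positive.
|r| = 0.529, which falls in the moderate range.

moderate positive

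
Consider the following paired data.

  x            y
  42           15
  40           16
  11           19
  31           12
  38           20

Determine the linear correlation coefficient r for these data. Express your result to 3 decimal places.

n = 5, Σx = 162, Σy = 82, Σx² = 5890, Σy² = 1386, Σxy = 2611
nΣxy − ΣxΣy = 13055 − 13284 = -229
nΣx² − (Σx)² = 29450 − 26244 = 3206; nΣy² − (Σy)² = 6930 − 6724 = 206
r = -229 / √(3206 × 206) = -229 / 812.6721 ≈ -0.282

-0.282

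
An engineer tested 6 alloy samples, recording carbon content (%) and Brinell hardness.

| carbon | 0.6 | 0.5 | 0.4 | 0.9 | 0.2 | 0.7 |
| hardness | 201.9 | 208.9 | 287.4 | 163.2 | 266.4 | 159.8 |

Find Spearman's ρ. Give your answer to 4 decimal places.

Rank carbon: 4, 3, 2, 6, 1, 5
Rank hardness: 3, 4, 6, 2, 5, 1
d = rank(carbon) − rank(hardness): 1, -1, -4, 4, -4, 4; Σd² = 66
ρ = 1 − 6Σd² / [n(n²−1)] = 1 − 6×66 / (6×35) = 1 − 396/210 ≈ -0.8857

-0.8857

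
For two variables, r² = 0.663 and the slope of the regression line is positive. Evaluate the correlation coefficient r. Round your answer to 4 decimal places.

|r| = √0.663 = 0.8142
The association is positive, so r = 0.8142.

0.8142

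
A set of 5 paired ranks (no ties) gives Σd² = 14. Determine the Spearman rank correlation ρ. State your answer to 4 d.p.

ρ = 1 − 6Σd² / [n(n²−1)] = 1 − 6×14 / (5×24)
  = 1 − 84/120 = 1 − 0.70000 ≈ 0.3000

0.3000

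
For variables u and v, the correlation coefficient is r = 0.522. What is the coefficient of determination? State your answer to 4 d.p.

r² = (0.522)² = 0.2725

0.2725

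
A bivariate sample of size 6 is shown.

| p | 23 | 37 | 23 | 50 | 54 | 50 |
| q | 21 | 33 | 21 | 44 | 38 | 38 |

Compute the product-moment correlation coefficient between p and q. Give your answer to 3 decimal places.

n = 6, Σp = 237, Σq = 195, Σp² = 10343, Σq² = 6795, Σpq = 8339
nΣpq − ΣpΣq = 50034 − 46215 = 3819
nΣp² − (Σp)² = 62058 − 56169 = 5889; nΣq² − (Σq)² = 40770 − 38025 = 2745
r = 3819 / √(5889 × 2745) = 3819 / 4020.6100 ≈ 0.950

0.950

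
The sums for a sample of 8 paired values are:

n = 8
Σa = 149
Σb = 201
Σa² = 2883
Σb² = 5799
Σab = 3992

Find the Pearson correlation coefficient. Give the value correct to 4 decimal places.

r = (nΣab − ΣaΣb) / √[(nΣa² − (Σa)²)(nΣb² − (Σb)²)]
Numerator: 8×3992 − 149×201 = 1987
Denominator: √[(23064 − 22201)(46392 − 40401)] = √[863 × 5991] = 2273.8146
r = 1987 / 2273.8146 ≈ 0.8739

0.8739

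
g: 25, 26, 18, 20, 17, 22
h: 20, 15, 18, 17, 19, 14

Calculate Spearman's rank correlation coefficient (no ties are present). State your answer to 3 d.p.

Rank g: 5, 6, 2, 3, 1, 4
Rank h: 6, 2, 4, 3, 5, 1
d = rank(g) − rank(h): -1, 4, -2, 0, -4, 3; Σd² = 46
ρ = 1 − 6Σd² / [n(n²−1)] = 1 − 6×46 / (6×35) = 1 − 276/210 ≈ -0.314

-0.314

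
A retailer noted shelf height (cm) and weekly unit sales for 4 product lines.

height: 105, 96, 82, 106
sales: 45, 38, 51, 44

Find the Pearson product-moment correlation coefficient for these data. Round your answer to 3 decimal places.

-0.515

n = 4, Σx = 389, Σy = 178, Σx² = 38201, Σy² = 8006, Σxy = 17219
nΣxy − ΣxΣy = 68876 − 69242 = -366
nΣx² − (Σx)² = 152804 − 151321 = 1483; nΣy² − (Σy)² = 32024 − 31684 = 340
r = -366 / √(1483 × 340) = -366 / 710.0845 ≈ -0.515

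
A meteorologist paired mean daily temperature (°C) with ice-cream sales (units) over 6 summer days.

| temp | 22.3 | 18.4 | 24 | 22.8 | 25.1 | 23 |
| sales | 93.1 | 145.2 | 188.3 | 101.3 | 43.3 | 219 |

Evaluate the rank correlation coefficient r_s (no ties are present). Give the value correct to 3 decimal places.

-0.086

Rank temp: 2, 1, 5, 3, 6, 4
Rank sales: 2, 4, 5, 3, 1, 6
d = rank(temp) − rank(sales): 0, -3, 0, 0, 5, -2; Σd² = 38
ρ = 1 − 6Σd² / [n(n²−1)] = 1 − 6×38 / (6×35) = 1 − 228/210 ≈ -0.086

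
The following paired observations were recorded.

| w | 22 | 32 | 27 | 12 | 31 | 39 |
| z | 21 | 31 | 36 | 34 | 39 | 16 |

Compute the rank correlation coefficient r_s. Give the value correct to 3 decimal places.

-0.314

Rank w: 2, 5, 3, 1, 4, 6
Rank z: 2, 3, 5, 4, 6, 1
d = rank(w) − rank(z): 0, 2, -2, -3, -2, 5; Σd² = 46
ρ = 1 − 6Σd² / [n(n²−1)] = 1 − 6×46 / (6×35) = 1 − 276/210 ≈ -0.314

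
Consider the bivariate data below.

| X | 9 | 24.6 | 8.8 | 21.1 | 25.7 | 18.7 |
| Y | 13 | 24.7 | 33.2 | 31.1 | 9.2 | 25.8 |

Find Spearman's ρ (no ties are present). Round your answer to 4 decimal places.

Rank X: 2, 5, 1, 4, 6, 3
Rank Y: 2, 3, 6, 5, 1, 4
d = rank(X) − rank(Y): 0, 2, -5, -1, 5, -1; Σd² = 56
ρ = 1 − 6Σd² / [n(n²−1)] = 1 − 6×56 / (6×35) = 1 − 336/210 ≈ -0.6000

-0.6000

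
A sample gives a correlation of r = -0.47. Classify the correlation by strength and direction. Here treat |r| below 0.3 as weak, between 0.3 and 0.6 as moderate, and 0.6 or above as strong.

r = -0.47 < 0 so the relationship is negative.
|r| = 0.47, which falls in the moderate range.

moderate negative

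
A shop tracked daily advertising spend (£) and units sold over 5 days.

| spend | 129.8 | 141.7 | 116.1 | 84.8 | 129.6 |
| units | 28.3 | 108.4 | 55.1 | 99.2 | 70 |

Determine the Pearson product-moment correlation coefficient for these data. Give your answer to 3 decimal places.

-0.192

n = 5, Σx = 602, Σy = 361, Σx² = 74393.34, Σy² = 30328.1, Σxy = 42914.89
nΣxy − ΣxΣy = 214574.45 − 217322 = -2747.55
nΣx² − (Σx)² = 371966.7 − 362404 = 9562.7; nΣy² − (Σy)² = 151640.5 − 130321 = 21319.5
r = -2747.55 / √(9562.7 × 21319.5) = -2747.55 / 14278.3747 ≈ -0.192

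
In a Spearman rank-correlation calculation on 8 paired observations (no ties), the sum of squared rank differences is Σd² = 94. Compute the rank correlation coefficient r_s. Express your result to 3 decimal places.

ρ = 1 − 6Σd² / [n(n²−1)] = 1 − 6×94 / (8×63)
  = 1 − 564/504 = 1 − 1.1190 ≈ -0.119

-0.119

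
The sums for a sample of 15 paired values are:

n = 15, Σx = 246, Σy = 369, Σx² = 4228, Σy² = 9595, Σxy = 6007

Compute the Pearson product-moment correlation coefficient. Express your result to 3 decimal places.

r = (nΣxy − ΣxΣy) / √[(nΣx² − (Σx)²)(nΣy² − (Σy)²)]
Numerator: 15×6007 − 246×369 = -669
Denominator: √[(63420 − 60516)(143925 − 136161)] = √[2904 × 7764] = 4748.3319
r = -669 / 4748.3319 ≈ -0.141

-0.141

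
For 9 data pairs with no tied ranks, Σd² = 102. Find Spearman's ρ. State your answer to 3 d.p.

ρ = 1 − 6Σd² / [n(n²−1)] = 1 − 6×102 / (9×80)
  = 1 − 612/720 = 1 − 0.8500 ≈ 0.150

0.150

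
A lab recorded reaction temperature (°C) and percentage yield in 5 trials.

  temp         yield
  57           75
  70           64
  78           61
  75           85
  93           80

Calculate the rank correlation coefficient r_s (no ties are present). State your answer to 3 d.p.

Rank temp: 1, 2, 4, 3, 5
Rank yield: 3, 2, 1, 5, 4
d = rank(temp) − rank(yield): -2, 0, 3, -2, 1; Σd² = 18
ρ = 1 − 6Σd² / [n(n²−1)] = 1 − 6×18 / (5×24) = 1 − 108/120 ≈ 0.100

0.100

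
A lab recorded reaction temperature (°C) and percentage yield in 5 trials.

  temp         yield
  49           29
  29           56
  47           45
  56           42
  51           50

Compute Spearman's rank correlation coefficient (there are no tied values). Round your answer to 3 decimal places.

Rank temp: 3, 1, 2, 5, 4
Rank yield: 1, 5, 3, 2, 4
d = rank(temp) − rank(yield): 2, -4, -1, 3, 0; Σd² = 30
ρ = 1 − 6Σd² / [n(n²−1)] = 1 − 6×30 / (5×24) = 1 − 180/120 ≈ -0.500

-0.500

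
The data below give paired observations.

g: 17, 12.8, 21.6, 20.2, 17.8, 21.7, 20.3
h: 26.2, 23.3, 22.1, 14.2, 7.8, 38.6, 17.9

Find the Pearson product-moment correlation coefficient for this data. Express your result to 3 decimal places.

0.161

n = 7, Σg = 131.4, Σh = 150.1, Σg² = 2527.26, Σh² = 3790.59, Σgh = 2847.67
nΣgh − ΣgΣh = 19933.69 − 19723.14 = 210.55
nΣg² − (Σg)² = 17690.82 − 17265.96 = 424.86; nΣh² − (Σh)² = 26534.13 − 22530.01 = 4004.12
r = 210.55 / √(424.86 × 4004.12) = 210.55 / 1304.2969 ≈ 0.161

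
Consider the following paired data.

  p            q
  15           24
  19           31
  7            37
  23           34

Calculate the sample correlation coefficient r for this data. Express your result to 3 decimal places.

n = 4, Σp = 64, Σq = 126, Σp² = 1164, Σq² = 4062, Σpq = 1990
nΣpq − ΣpΣq = 7960 − 8064 = -104
nΣp² − (Σp)² = 4656 − 4096 = 560; nΣq² − (Σq)² = 16248 − 15876 = 372
r = -104 / √(560 × 372) = -104 / 456.4209 ≈ -0.228

-0.228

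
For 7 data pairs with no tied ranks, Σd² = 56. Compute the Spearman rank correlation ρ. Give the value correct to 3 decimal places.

0.000

ρ = 1 − 6Σd² / [n(n²−1)] = 1 − 6×56 / (7×48)
  = 1 − 336/336 = 1 − 1.0000 ≈ 0.000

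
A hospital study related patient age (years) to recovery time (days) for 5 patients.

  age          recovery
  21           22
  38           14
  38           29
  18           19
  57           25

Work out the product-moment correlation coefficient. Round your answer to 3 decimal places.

n = 5, Σx = 172, Σy = 109, Σx² = 6902, Σy² = 2507, Σxy = 3863
nΣxy − ΣxΣy = 19315 − 18748 = 567
nΣx² − (Σx)² = 34510 − 29584 = 4926; nΣy² − (Σy)² = 12535 − 11881 = 654
r = 567 / √(4926 × 654) = 567 / 1794.8827 ≈ 0.316

0.316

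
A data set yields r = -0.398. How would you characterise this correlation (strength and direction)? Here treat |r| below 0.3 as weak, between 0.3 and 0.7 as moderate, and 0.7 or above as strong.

moderate negative

r = -0.398 < 0 so the relationship is negative.
|r| = 0.398, which falls in the moderate range.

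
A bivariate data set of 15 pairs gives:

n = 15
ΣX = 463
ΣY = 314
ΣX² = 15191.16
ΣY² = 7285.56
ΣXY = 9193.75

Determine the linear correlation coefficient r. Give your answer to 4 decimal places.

r = (nΣXY − ΣXΣY) / √[(nΣX² − (ΣX)²)(nΣY² − (ΣY)²)]
Numerator: 15×9193.75 − 463×314 = -7475.75
Denominator: √[(227867.4 − 214369)(109283.4 − 98596)] = √[13498.4 × 10687.4] = 12010.9450
r = -7475.75 / 12010.9450 ≈ -0.6224

-0.6224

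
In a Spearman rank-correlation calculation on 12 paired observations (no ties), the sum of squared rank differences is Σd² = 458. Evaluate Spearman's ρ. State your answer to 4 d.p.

ρ = 1 − 6Σd² / [n(n²−1)] = 1 − 6×458 / (12×143)
  = 1 − 2748/1716 = 1 − 1.60140 ≈ -0.6014

-0.6014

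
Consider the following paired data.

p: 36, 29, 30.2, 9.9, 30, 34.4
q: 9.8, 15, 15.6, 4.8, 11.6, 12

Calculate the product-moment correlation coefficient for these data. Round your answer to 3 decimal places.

0.670

n = 6, Σp = 169.5, Σq = 68.8, Σp² = 5230.41, Σq² = 866, Σpq = 2067.24
nΣpq − ΣpΣq = 12403.44 − 11661.6 = 741.84
nΣp² − (Σp)² = 31382.46 − 28730.25 = 2652.21; nΣq² − (Σq)² = 5196 − 4733.44 = 462.56
r = 741.84 / √(2652.21 × 462.56) = 741.84 / 1107.6129 ≈ 0.670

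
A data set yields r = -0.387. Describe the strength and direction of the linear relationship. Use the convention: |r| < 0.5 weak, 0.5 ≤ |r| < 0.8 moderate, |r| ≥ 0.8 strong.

r = -0.387 < 0 so the relationship is negative.
|r| = 0.387, which falls in the weak range.

weak negative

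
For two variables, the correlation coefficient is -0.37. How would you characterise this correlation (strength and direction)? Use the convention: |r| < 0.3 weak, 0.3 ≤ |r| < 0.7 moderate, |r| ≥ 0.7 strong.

moderate negative

r = -0.37 < 0 so the relationship is negative.
|r| = 0.37, which falls in the moderate range.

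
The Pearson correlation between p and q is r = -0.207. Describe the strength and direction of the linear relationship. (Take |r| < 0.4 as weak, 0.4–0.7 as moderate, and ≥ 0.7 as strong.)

r = -0.207 < 0 so the relationship is negative.
|r| = 0.207, which falls in the weak range.

weak negative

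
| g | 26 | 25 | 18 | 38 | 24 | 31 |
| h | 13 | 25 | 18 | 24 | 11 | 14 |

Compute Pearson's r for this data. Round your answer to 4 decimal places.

0.3090

n = 6, Σg = 162, Σh = 105, Σg² = 4606, Σh² = 2011, Σgh = 2897
nΣgh − ΣgΣh = 17382 − 17010 = 372
nΣg² − (Σg)² = 27636 − 26244 = 1392; nΣh² − (Σh)² = 12066 − 11025 = 1041
r = 372 / √(1392 × 1041) = 372 / 1203.7741 ≈ 0.3090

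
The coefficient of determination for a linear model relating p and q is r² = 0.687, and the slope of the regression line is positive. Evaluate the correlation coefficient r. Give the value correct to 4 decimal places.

0.8289

|r| = √0.687 = 0.8289
The association is positive, so r = 0.8289.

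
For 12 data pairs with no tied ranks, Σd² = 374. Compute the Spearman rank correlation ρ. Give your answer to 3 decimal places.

ρ = 1 − 6Σd² / [n(n²−1)] = 1 − 6×374 / (12×143)
  = 1 − 2244/1716 = 1 − 1.3077 ≈ -0.308

-0.308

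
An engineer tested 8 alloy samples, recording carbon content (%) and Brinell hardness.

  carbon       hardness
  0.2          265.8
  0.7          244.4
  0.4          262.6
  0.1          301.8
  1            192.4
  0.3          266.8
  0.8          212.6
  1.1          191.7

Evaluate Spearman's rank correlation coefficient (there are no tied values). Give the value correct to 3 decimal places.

-0.976

Rank carbon: 2, 5, 4, 1, 7, 3, 6, 8
Rank hardness: 6, 4, 5, 8, 2, 7, 3, 1
d = rank(carbon) − rank(hardness): -4, 1, -1, -7, 5, -4, 3, 7; Σd² = 166
ρ = 1 − 6Σd² / [n(n²−1)] = 1 − 6×166 / (8×63) = 1 − 996/504 ≈ -0.976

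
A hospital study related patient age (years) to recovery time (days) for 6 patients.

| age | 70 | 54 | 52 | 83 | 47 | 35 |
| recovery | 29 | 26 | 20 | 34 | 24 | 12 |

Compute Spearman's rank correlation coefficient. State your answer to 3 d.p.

0.943

Rank age: 5, 4, 3, 6, 2, 1
Rank recovery: 5, 4, 2, 6, 3, 1
d = rank(age) − rank(recovery): 0, 0, 1, 0, -1, 0; Σd² = 2
ρ = 1 − 6Σd² / [n(n²−1)] = 1 − 6×2 / (6×35) = 1 − 12/210 ≈ 0.943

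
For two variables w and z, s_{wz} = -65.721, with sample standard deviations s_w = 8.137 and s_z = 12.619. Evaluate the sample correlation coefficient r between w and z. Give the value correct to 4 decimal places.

r = Cov(w,z) / (s_w · s_z) = -65.721 / (8.137 × 12.619)
  = -65.721 / 102.6808 ≈ -0.6401

-0.6401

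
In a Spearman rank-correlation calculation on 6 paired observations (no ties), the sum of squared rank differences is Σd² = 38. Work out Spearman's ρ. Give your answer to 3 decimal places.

ρ = 1 − 6Σd² / [n(n²−1)] = 1 − 6×38 / (6×35)
  = 1 − 228/210 = 1 − 1.0857 ≈ -0.086

-0.086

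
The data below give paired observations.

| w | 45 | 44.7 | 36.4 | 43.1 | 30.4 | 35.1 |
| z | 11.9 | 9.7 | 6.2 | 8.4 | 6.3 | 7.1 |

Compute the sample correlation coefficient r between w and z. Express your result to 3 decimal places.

0.856

n = 6, Σw = 234.7, Σz = 49.6, Σw² = 9361.83, Σz² = 434.8, Σwz = 1997.54
nΣwz − ΣwΣz = 11985.24 − 11641.12 = 344.12
nΣw² − (Σw)² = 56170.98 − 55084.09 = 1086.89; nΣz² − (Σz)² = 2608.8 − 2460.16 = 148.64
r = 344.12 / √(1086.89 × 148.64) = 344.12 / 401.9395 ≈ 0.856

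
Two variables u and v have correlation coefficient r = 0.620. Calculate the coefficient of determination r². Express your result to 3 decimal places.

r² = (0.620)² = 0.384

0.384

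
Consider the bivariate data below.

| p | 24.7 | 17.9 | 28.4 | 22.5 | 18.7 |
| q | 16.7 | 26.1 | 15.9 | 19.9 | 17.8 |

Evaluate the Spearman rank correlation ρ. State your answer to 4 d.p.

Rank p: 4, 1, 5, 3, 2
Rank q: 2, 5, 1, 4, 3
d = rank(p) − rank(q): 2, -4, 4, -1, -1; Σd² = 38
ρ = 1 − 6Σd² / [n(n²−1)] = 1 − 6×38 / (5×24) = 1 − 228/120 ≈ -0.9000

-0.9000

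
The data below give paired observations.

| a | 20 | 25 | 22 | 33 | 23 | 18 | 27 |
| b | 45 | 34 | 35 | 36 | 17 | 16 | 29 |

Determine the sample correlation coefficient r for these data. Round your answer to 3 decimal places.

0.261

n = 7, Σa = 168, Σb = 212, Σa² = 4180, Σb² = 7088, Σab = 5170
nΣab − ΣaΣb = 36190 − 35616 = 574
nΣa² − (Σa)² = 29260 − 28224 = 1036; nΣb² − (Σb)² = 49616 − 44944 = 4672
r = 574 / √(1036 × 4672) = 574 / 2200.0436 ≈ 0.261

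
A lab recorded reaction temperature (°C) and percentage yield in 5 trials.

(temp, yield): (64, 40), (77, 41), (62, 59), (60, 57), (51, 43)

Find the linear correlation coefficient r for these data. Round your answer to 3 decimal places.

-0.243

n = 5, Σx = 314, Σy = 240, Σx² = 20070, Σy² = 11860, Σxy = 14988
nΣxy − ΣxΣy = 74940 − 75360 = -420
nΣx² − (Σx)² = 100350 − 98596 = 1754; nΣy² − (Σy)² = 59300 − 57600 = 1700
r = -420 / √(1754 × 1700) = -420 / 1726.7889 ≈ -0.243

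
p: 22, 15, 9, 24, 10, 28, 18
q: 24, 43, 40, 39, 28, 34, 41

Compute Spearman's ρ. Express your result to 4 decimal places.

-0.2857

Rank p: 5, 3, 1, 6, 2, 7, 4
Rank q: 1, 7, 5, 4, 2, 3, 6
d = rank(p) − rank(q): 4, -4, -4, 2, 0, 4, -2; Σd² = 72
ρ = 1 − 6Σd² / [n(n²−1)] = 1 − 6×72 / (7×48) = 1 − 432/336 ≈ -0.2857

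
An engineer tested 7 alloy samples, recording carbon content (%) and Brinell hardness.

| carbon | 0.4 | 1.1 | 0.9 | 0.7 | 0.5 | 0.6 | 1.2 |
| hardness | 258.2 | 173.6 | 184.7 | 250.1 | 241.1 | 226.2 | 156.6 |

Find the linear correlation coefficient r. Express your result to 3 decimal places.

n = 7, Σx = 5.4, Σy = 1490.5, Σx² = 4.72, Σy² = 327287.51, Σxy = 1079.73
nΣxy − ΣxΣy = 7558.11 − 8048.7 = -490.59
nΣx² − (Σx)² = 33.04 − 29.16 = 3.88; nΣy² − (Σy)² = 2291012.57 − 2221590.25 = 69422.32
r = -490.59 / √(3.88 × 69422.32) = -490.59 / 518.9977 ≈ -0.945

-0.945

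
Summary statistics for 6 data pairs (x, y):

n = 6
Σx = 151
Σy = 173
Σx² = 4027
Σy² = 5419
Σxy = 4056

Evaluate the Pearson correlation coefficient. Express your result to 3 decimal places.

-0.953

r = (nΣxy − ΣxΣy) / √[(nΣx² − (Σx)²)(nΣy² − (Σy)²)]
Numerator: 6×4056 − 151×173 = -1787
Denominator: √[(24162 − 22801)(32514 − 29929)] = √[1361 × 2585] = 1875.6825
r = -1787 / 1875.6825 ≈ -0.953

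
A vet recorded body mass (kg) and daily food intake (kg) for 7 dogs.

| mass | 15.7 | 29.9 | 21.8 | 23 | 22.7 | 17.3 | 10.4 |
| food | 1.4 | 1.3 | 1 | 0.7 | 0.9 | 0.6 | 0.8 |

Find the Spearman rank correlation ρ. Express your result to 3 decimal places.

0.071

Rank mass: 2, 7, 4, 6, 5, 3, 1
Rank food: 7, 6, 5, 2, 4, 1, 3
d = rank(mass) − rank(food): -5, 1, -1, 4, 1, 2, -2; Σd² = 52
ρ = 1 − 6Σd² / [n(n²−1)] = 1 − 6×52 / (7×48) = 1 − 312/336 ≈ 0.071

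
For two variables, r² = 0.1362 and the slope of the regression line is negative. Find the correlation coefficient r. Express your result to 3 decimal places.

-0.369

|r| = √0.1362 = 0.369
The association is negative, so r = −0.369.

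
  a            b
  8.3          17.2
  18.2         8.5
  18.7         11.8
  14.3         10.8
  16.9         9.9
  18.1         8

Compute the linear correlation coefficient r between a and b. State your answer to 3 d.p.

-0.874

n = 6, Σa = 94.5, Σb = 66.2, Σa² = 1567.53, Σb² = 785.98, Σab = 984.67
nΣab − ΣaΣb = 5908.02 − 6255.9 = -347.88
nΣa² − (Σa)² = 9405.18 − 8930.25 = 474.93; nΣb² − (Σb)² = 4715.88 − 4382.44 = 333.44
r = -347.88 / √(474.93 × 333.44) = -347.88 / 397.9455 ≈ -0.874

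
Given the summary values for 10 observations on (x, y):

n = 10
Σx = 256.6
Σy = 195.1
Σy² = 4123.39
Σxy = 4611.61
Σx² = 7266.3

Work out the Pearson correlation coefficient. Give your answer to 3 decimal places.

-0.849

r = (nΣxy − ΣxΣy) / √[(nΣx² − (Σx)²)(nΣy² − (Σy)²)]
Numerator: 10×4611.61 − 256.6×195.1 = -3946.56
Denominator: √[(72663 − 65843.56)(41233.9 − 38064.01)] = √[6819.44 × 3169.89] = 4649.3951
r = -3946.56 / 4649.3951 ≈ -0.849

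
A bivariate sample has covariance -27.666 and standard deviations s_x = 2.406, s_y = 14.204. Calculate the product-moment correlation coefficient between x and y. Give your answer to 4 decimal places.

-0.8095

r = Cov(x,y) / (s_x · s_y) = -27.666 / (2.406 × 14.204)
  = -27.666 / 34.1748 ≈ -0.8095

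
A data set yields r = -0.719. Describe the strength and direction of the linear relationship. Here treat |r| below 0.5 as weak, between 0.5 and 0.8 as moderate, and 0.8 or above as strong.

moderate negative

r = -0.719 < 0 so the relationship is negative.
|r| = 0.719, which falls in the moderate range.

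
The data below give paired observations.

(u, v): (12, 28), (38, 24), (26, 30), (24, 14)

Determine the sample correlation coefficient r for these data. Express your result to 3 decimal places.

-0.158

n = 4, Σu = 100, Σv = 96, Σu² = 2840, Σv² = 2456, Σuv = 2364
nΣuv − ΣuΣv = 9456 − 9600 = -144
nΣu² − (Σu)² = 11360 − 10000 = 1360; nΣv² − (Σv)² = 9824 − 9216 = 608
r = -144 / √(1360 × 608) = -144 / 909.3294 ≈ -0.158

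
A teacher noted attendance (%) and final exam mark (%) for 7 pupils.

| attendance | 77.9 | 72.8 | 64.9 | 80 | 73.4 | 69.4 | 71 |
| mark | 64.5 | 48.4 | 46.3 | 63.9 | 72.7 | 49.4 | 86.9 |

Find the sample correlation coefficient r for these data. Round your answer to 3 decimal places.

n = 7, Σx = 509.4, Σy = 432.1, Σx² = 37225.18, Σy² = 28006.97, Σxy = 31599.38
nΣxy − ΣxΣy = 221195.66 − 220111.74 = 1083.92
nΣx² − (Σx)² = 260576.26 − 259488.36 = 1087.9; nΣy² − (Σy)² = 196048.79 − 186710.41 = 9338.38
r = 1083.92 / √(1087.9 × 9338.38) = 1083.92 / 3187.3537 ≈ 0.340

0.340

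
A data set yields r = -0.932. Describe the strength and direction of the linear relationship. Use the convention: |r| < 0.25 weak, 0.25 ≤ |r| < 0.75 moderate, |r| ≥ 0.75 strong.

r = -0.932 < 0 so the relationship is negative.
|r| = 0.932, which falls in the strong range.

strong negative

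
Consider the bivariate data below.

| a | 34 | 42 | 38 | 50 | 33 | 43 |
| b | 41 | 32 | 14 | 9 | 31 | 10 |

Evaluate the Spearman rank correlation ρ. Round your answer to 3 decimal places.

-0.714

Rank a: 2, 4, 3, 6, 1, 5
Rank b: 6, 5, 3, 1, 4, 2
d = rank(a) − rank(b): -4, -1, 0, 5, -3, 3; Σd² = 60
ρ = 1 − 6Σd² / [n(n²−1)] = 1 − 6×60 / (6×35) = 1 − 360/210 ≈ -0.714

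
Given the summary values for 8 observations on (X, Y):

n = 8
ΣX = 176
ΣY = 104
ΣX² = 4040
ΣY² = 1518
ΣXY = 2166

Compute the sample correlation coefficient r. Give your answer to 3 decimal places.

-0.731

r = (nΣXY − ΣXΣY) / √[(nΣX² − (ΣX)²)(nΣY² − (ΣY)²)]
Numerator: 8×2166 − 176×104 = -976
Denominator: √[(32320 − 30976)(12144 − 10816)] = √[1344 × 1328] = 1335.9760
r = -976 / 1335.9760 ≈ -0.731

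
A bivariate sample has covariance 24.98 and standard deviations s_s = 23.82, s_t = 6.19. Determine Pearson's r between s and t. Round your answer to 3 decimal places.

0.169

r = Cov(s,t) / (s_s · s_t) = 24.98 / (23.82 × 6.19)
  = 24.98 / 147.4458 ≈ 0.169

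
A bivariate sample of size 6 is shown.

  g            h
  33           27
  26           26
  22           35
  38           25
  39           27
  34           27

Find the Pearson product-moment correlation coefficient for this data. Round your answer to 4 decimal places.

-0.7105

n = 6, Σg = 192, Σh = 167, Σg² = 6370, Σh² = 4713, Σgh = 5258
nΣgh − ΣgΣh = 31548 − 32064 = -516
nΣg² − (Σg)² = 38220 − 36864 = 1356; nΣh² − (Σh)² = 28278 − 27889 = 389
r = -516 / √(1356 × 389) = -516 / 726.2809 ≈ -0.7105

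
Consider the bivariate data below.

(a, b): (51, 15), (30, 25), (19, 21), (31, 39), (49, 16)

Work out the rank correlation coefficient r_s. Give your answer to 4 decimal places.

Rank a: 5, 2, 1, 3, 4
Rank b: 1, 4, 3, 5, 2
d = rank(a) − rank(b): 4, -2, -2, -2, 2; Σd² = 32
ρ = 1 − 6Σd² / [n(n²−1)] = 1 − 6×32 / (5×24) = 1 − 192/120 ≈ -0.6000

-0.6000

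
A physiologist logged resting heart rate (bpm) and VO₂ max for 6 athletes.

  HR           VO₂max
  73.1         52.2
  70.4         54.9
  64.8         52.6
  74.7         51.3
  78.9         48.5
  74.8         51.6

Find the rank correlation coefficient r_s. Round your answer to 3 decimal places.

-0.886

Rank HR: 3, 2, 1, 4, 6, 5
Rank VO₂max: 4, 6, 5, 2, 1, 3
d = rank(HR) − rank(VO₂max): -1, -4, -4, 2, 5, 2; Σd² = 66
ρ = 1 − 6Σd² / [n(n²−1)] = 1 − 6×66 / (6×35) = 1 − 396/210 ≈ -0.886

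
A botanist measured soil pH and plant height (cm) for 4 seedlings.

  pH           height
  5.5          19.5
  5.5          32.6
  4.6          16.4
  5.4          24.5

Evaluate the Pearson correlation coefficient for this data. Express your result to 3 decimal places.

n = 4, Σx = 21, Σy = 93, Σx² = 110.82, Σy² = 2312.22, Σxy = 494.29
nΣxy − ΣxΣy = 1977.16 − 1953 = 24.16
nΣx² − (Σx)² = 443.28 − 441 = 2.28; nΣy² − (Σy)² = 9248.88 − 8649 = 599.88
r = 24.16 / √(2.28 × 599.88) = 24.16 / 36.9828 ≈ 0.653

0.653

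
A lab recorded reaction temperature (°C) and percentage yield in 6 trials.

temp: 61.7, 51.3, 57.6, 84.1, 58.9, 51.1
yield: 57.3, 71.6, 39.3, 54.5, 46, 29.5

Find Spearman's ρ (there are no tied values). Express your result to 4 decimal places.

Rank temp: 5, 2, 3, 6, 4, 1
Rank yield: 5, 6, 2, 4, 3, 1
d = rank(temp) − rank(yield): 0, -4, 1, 2, 1, 0; Σd² = 22
ρ = 1 − 6Σd² / [n(n²−1)] = 1 − 6×22 / (6×35) = 1 − 132/210 ≈ 0.3714

0.3714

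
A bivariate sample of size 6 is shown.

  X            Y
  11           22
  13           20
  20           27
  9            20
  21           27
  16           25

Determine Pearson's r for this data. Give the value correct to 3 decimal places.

0.931

n = 6, ΣX = 90, ΣY = 141, ΣX² = 1468, ΣY² = 3367, ΣXY = 2189
nΣXY − ΣXΣY = 13134 − 12690 = 444
nΣX² − (ΣX)² = 8808 − 8100 = 708; nΣY² − (ΣY)² = 20202 − 19881 = 321
r = 444 / √(708 × 321) = 444 / 476.7263 ≈ 0.931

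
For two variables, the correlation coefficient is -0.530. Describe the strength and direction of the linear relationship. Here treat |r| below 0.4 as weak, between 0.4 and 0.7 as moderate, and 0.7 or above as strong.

r = -0.530 < 0 so the relationship is negative.
|r| = 0.530, which falls in the moderate range.

moderate negative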